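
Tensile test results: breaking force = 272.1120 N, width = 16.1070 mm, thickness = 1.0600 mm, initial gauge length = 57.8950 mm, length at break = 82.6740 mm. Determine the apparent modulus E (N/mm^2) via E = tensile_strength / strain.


TS = F / (w * t) = 272.1120 / (16.1070 * 1.0600) = 15.9378 N/mm^2
strain = (Lf - L0) / L0 = (82.6740 - 57.8950) / 57.8950 = 0.4280
E = TS / strain = 15.9378 / 0.4280 = 37.2378 N/mm^2


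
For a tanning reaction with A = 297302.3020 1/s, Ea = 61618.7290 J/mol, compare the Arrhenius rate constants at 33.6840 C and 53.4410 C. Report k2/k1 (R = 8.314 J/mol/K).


T1 = 33.6840 + 273.15 = 306.8340 K; T2 = 53.4410 + 273.15 = 326.5910 K
k1 = A * exp(-Ea/(R*T1)) = 297302.3020 * exp(-61618.7290/(8.314*306.8340)) = 9.6162e-06 1/s
k2 = A * exp(-Ea/(R*T2)) = 297302.3020 * exp(-61618.7290/(8.314*326.5910)) = 4.1458e-05 1/s
k2/k1 = 4.1458e-05 / 9.6162e-06 = 4.3112


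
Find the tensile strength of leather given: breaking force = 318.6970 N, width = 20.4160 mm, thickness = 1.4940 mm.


Formula: TS = force / (width * thickness)
Substituting: TS = 318.6970 / (20.4160 * 1.4940)
Result: 10.4486 N/mm^2


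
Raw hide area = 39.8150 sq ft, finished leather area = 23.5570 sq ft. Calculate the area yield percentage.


Formula: Yield = finished / raw * 100
Substituting: Yield = 23.5570 / 39.8150 * 100
Result: 59.1661 %


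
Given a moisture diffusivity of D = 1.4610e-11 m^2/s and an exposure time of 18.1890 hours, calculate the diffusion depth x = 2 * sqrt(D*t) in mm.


t = 18.1890 hr * 3600 = 65480.4000 s
D * t = 1.4610e-11 * 65480.4000 = 9.5667e-07
x = 2 * sqrt(D*t) = 2 * sqrt(9.5667e-07) = 0.00195619 m = 1.9562 mm


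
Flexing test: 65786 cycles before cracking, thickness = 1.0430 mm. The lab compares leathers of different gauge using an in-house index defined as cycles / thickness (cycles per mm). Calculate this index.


Formula: Index = cycles / thickness
Substituting: Index = 65786 / 1.0430
Result: 63073.8255 cycles/mm


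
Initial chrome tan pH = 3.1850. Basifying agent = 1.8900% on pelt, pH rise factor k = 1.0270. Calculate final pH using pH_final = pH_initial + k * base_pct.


Formula: pH_final = pH_initial + k * base_pct
Substituting: pH_final = 3.1850 + 1.0270 * 1.8900
Result: 5.1260


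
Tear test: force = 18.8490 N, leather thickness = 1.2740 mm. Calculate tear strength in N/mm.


Formula: Tear strength = force / thickness
Substituting: Tear strength = 18.8490 / 1.2740
Result: 14.7951 N/mm


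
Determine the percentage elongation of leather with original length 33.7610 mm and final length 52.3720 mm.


Formula: Elongation = (Lf - L0) / L0 * 100
Substituting: Elongation = (52.3720 - 33.7610) / 33.7610 * 100
Result: 55.1257 %


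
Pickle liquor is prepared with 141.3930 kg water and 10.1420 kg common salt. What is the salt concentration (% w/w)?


Formula: Conc = salt / (water + salt) * 100
Substituting: Conc = 10.1420 / (141.3930 + 10.1420) * 100
Result: 6.6928 %


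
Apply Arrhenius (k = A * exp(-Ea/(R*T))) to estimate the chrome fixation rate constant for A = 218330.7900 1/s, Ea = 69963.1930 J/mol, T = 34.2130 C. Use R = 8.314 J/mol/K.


T_K = T_C + 273.15 = 34.2130 + 273.15 = 307.3630 K
exponent = -Ea / (R * T_K) = -69963.1930 / (8.314 * 307.3630) = -27.3784
k = A * exp(exponent) = 218330.7900 * exp(-27.3784) = 2.8108e-07 1/s


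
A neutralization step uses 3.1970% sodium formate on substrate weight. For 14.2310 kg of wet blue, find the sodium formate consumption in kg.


Formula: Neutralizer = substrate * pct / 100
Substituting: Neutralizer = 14.2310 * 3.1970 / 100
Result: 0.4550 kg


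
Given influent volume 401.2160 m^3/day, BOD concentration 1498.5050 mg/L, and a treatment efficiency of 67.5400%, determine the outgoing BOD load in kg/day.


Load_in = volume * conc / 1000 = 401.2160 * 1498.5050 / 1000 = 601.2242 kg/day
Removed = Load_in * eff / 100 = 601.2242 * 67.5400 / 100 = 406.0668 kg/day
Load_out = Load_in - Removed = 601.2242 - 406.0668 = 195.1574 kg/day


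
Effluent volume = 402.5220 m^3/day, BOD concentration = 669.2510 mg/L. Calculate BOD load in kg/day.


Formula: BOD_load = volume * conc / 1000
Substituting: BOD_load = 402.5220 * 669.2510 / 1000
Result: 269.3883 kg/day


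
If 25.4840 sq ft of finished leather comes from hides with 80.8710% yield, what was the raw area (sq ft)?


Formula: raw = finished * 100 / yield
Substituting: raw = 25.4840 * 100 / 80.8710
Result: 31.5119 sq ft


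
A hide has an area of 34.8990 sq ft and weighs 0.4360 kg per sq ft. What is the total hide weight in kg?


Formula: Weight = area * weight_per_sqft
Substituting: Weight = 34.8990 * 0.4360
Result: 15.2160 kg


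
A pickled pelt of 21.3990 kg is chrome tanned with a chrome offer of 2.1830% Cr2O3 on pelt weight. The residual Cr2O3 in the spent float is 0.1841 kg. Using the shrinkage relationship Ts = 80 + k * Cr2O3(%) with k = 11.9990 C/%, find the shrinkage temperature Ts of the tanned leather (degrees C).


Offered = pelt * offer_pct / 100 = 21.3990 * 2.1830 / 100 = 0.4671 kg
Uptake = offered - residual = 0.4671 - 0.1841 = 0.2830 kg
Cr2O3% on pelt = uptake / pelt * 100 = 0.2830 / 21.3990 * 100 = 1.3227 %
Ts = 80 + k * Cr2O3% = 80 + 11.9990 * 1.3227 = 95.8708 C


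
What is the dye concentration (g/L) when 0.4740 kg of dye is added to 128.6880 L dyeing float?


Formula: Conc = dye_mass(kg) / volume(L) * 1000
Substituting: Conc = 0.4740 / 128.6880 * 1000
Result: 3.6833 g/L


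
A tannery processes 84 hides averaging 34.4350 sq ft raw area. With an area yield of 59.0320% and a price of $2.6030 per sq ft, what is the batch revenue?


Raw_total = N * avg_area = 84 * 34.4350 = 2892.5400 sq ft
Finished = Raw_total * yield / 100 = 2892.5400 * 59.0320 / 100 = 1707.5242 sq ft
Value = Finished * price = 1707.5242 * 2.6030 = 4444.6855 $


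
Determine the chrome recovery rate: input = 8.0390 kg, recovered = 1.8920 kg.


Formula: Recovery = recovered / input * 100
Substituting: Recovery = 1.8920 / 8.0390 * 100
Result: 23.5353 %


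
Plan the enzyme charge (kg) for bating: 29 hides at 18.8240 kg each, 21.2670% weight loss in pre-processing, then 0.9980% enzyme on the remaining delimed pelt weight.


Total_raw = N * avg_wt = 29 * 18.8240 = 545.8960 kg
Substrate = Total_raw * (1 - loss/100) = 545.8960 * (1 - 21.2670/100) = 429.8003 kg
Enzyme = Substrate * pct / 100 = 429.8003 * 0.9980 / 100 = 4.2894 kg


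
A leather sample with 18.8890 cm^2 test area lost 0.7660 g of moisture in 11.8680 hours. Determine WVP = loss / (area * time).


Formula: WVP = loss / (area * time)
Substituting: WVP = 0.7660 / (18.8890 * 11.8680)
Result: 0.00341698 g/(cm^2*hr)


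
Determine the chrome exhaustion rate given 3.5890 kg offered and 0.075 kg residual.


Formula: Uptake = (offered - residual) / offered * 100
Substituting: Uptake = (3.5890 - 0.075) / 3.5890 * 100
Result: 97.9103 %


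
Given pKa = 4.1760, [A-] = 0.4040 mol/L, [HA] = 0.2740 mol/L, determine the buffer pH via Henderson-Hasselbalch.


ratio = [A-] / [HA] = 0.4040 / 0.2740 = 1.4745
log10(ratio) = 0.1686
pH = pKa + log10(ratio) = 4.1760 + 0.1686 = 4.3446


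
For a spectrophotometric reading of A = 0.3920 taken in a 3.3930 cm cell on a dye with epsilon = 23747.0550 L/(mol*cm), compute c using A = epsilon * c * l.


Formula: c = A / (epsilon * l)
Substituting: c = 0.3920 / (23747.0550 * 3.3930)
Result: 4.8651e-06 mol/L


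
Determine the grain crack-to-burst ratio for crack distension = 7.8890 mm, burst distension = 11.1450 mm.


Formula: Ratio = crack / burst
Substituting: Ratio = 7.8890 / 11.1450
Result: 0.7079


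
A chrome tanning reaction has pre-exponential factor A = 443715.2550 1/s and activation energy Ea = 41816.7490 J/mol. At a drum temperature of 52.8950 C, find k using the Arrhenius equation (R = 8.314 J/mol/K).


T_K = T_C + 273.15 = 52.8950 + 273.15 = 326.0450 K
exponent = -Ea / (R * T_K) = -41816.7490 / (8.314 * 326.0450) = -15.4263
k = A * exp(exponent) = 443715.2550 * exp(-15.4263) = 0.0886203 1/s


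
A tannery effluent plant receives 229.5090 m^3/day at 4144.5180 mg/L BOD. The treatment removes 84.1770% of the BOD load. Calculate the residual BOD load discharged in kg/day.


Load_in = volume * conc / 1000 = 229.5090 * 4144.5180 / 1000 = 951.2042 kg/day
Removed = Load_in * eff / 100 = 951.2042 * 84.1770 / 100 = 800.6951 kg/day
Load_out = Load_in - Removed = 951.2042 - 800.6951 = 150.5090 kg/day


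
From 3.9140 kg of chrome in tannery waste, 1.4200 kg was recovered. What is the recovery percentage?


Formula: Recovery = recovered / input * 100
Substituting: Recovery = 1.4200 / 3.9140 * 100
Result: 36.2800 %


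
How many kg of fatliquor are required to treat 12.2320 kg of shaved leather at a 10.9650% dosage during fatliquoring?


Formula: Fat = substrate * pct / 100
Substituting: Fat = 12.2320 * 10.9650 / 100
Result: 1.3412 kg


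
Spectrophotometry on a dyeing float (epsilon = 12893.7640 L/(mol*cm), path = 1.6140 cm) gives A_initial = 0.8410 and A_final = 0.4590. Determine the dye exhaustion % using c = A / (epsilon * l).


c_initial = A_i / (epsilon * l) = 0.8410 / (12893.7640 * 1.6140) = 4.0412e-05 mol/L
c_final = A_f / (epsilon * l) = 0.4590 / (12893.7640 * 1.6140) = 2.2056e-05 mol/L
Exhaustion = (c_initial - c_final) / c_initial * 100 = (4.0412e-05 - 2.2056e-05) / 4.0412e-05 * 100 = 45.4221 %


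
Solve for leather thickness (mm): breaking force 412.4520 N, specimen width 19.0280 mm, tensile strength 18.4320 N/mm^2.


Formula: t = F / (TS * w)
Substituting: t = 412.4520 / (18.4320 * 19.0280)
Result: 1.1760 mm


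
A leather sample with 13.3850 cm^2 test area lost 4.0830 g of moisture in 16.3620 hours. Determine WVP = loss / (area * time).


Formula: WVP = loss / (area * time)
Substituting: WVP = 4.0830 / (13.3850 * 16.3620)
Result: 0.0186434 g/(cm^2*hr)


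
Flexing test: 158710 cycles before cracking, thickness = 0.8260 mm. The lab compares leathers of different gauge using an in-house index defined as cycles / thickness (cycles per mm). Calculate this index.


Formula: Index = cycles / thickness
Substituting: Index = 158710 / 0.8260
Result: 192142.8571 cycles/mm


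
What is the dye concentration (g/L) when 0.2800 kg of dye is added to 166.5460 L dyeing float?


Formula: Conc = dye_mass(kg) / volume(L) * 1000
Substituting: Conc = 0.2800 / 166.5460 * 1000
Result: 1.6812 g/L


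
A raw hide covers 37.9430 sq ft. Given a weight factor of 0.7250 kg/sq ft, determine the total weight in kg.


Formula: Weight = area * weight_per_sqft
Substituting: Weight = 37.9430 * 0.7250
Result: 27.5087 kg


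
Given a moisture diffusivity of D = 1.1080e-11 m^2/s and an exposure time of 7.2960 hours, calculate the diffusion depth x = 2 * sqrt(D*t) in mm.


t = 7.2960 hr * 3600 = 26265.6000 s
D * t = 1.1080e-11 * 26265.6000 = 2.9102e-07
x = 2 * sqrt(D*t) = 2 * sqrt(2.9102e-07) = 0.00107893 m = 1.0789 mm


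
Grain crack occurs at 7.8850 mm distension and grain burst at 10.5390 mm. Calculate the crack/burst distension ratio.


Formula: Ratio = crack / burst
Substituting: Ratio = 7.8850 / 10.5390
Result: 0.7482


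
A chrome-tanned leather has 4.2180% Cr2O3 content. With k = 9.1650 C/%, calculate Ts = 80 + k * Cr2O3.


Formula: Ts = 80 + k * Cr2O3
Substituting: Ts = 80 + 9.1650 * 4.2180
Result: 118.6580 C


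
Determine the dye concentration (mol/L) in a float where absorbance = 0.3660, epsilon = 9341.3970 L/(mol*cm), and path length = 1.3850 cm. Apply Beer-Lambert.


Formula: c = A / (epsilon * l)
Substituting: c = 0.3660 / (9341.3970 * 1.3850)
Result: 2.8289e-05 mol/L


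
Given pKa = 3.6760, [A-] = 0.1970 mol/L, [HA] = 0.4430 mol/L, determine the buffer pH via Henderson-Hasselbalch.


ratio = [A-] / [HA] = 0.1970 / 0.4430 = 0.4447
log10(ratio) = -0.3519
pH = pKa + log10(ratio) = 3.6760 - 0.3519 = 3.3241


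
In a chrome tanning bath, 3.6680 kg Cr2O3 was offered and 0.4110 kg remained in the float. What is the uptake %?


Formula: Uptake = (offered - residual) / offered * 100
Substituting: Uptake = (3.6680 - 0.4110) / 3.6680 * 100
Result: 88.7950 %


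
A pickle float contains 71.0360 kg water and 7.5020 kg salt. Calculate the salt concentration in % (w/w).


Formula: Conc = salt / (water + salt) * 100
Substituting: Conc = 7.5020 / (71.0360 + 7.5020) * 100
Result: 9.5521 %


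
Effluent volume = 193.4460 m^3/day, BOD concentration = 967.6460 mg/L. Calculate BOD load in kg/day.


Formula: BOD_load = volume * conc / 1000
Substituting: BOD_load = 193.4460 * 967.6460 / 1000
Result: 187.1872 kg/day


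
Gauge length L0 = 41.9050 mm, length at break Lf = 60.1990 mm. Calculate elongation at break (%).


Formula: Elongation = (Lf - L0) / L0 * 100
Substituting: Elongation = (60.1990 - 41.9050) / 41.9050 * 100
Result: 43.6559 %


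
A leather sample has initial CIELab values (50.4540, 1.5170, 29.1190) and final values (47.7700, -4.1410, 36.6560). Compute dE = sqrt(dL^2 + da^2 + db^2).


dL = -2.6840, da = -5.6580, db = 7.5370
dE = sqrt((-2.6840)^2 + (-5.6580)^2 + 7.5370^2) = 9.7991


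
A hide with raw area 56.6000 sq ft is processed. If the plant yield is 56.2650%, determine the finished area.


Formula: finished = raw * yield / 100
Substituting: finished = 56.6000 * 56.2650 / 100
Result: 31.8460 sq ft


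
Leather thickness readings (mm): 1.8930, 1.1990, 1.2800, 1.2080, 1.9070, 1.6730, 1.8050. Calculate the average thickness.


Formula: Average = sum / n
Substituting: Average = 10.9650 / 7
Result: 1.5664 mm


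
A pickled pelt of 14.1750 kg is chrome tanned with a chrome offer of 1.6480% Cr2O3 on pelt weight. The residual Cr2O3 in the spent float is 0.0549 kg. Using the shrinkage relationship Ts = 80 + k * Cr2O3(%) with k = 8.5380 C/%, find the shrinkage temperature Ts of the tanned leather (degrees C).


Offered = pelt * offer_pct / 100 = 14.1750 * 1.6480 / 100 = 0.2336 kg
Uptake = offered - residual = 0.2336 - 0.0549 = 0.1787 kg
Cr2O3% on pelt = uptake / pelt * 100 = 0.1787 / 14.1750 * 100 = 1.2607 %
Ts = 80 + k * Cr2O3% = 80 + 8.5380 * 1.2607 = 90.7638 C


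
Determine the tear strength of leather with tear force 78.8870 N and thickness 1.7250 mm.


Formula: Tear strength = force / thickness
Substituting: Tear strength = 78.8870 / 1.7250
Result: 45.7316 N/mm


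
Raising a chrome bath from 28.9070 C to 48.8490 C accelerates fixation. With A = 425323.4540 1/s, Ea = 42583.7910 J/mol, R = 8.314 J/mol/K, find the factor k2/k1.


T1 = 28.9070 + 273.15 = 302.0570 K; T2 = 48.8490 + 273.15 = 321.9990 K
k1 = A * exp(-Ea/(R*T1)) = 425323.4540 * exp(-42583.7910/(8.314*302.0570)) = 0.0183844 1/s
k2 = A * exp(-Ea/(R*T2)) = 425323.4540 * exp(-42583.7910/(8.314*321.9990)) = 0.0525451 1/s
k2/k1 = 0.0525451 / 0.0183844 = 2.8581


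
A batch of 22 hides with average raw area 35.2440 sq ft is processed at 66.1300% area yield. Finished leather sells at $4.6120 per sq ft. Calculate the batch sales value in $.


Raw_total = N * avg_area = 22 * 35.2440 = 775.3680 sq ft
Finished = Raw_total * yield / 100 = 775.3680 * 66.1300 / 100 = 512.7509 sq ft
Value = Finished * price = 512.7509 * 4.6120 = 2364.8070 $


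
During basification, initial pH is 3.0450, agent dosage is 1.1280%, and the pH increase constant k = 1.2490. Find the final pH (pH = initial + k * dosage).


Formula: pH_final = pH_initial + k * base_pct
Substituting: pH_final = 3.0450 + 1.2490 * 1.1280
Result: 4.4539


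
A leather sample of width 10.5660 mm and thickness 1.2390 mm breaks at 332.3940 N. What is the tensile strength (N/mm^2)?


Formula: TS = force / (width * thickness)
Substituting: TS = 332.3940 / (10.5660 * 1.2390)
Result: 25.3905 N/mm^2


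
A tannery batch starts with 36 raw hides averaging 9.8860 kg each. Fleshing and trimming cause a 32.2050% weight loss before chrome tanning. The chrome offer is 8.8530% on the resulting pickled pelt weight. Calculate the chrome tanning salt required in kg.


Total_raw = N * avg_wt = 36 * 9.8860 = 355.8960 kg
Substrate = Total_raw * (1 - loss/100) = 355.8960 * (1 - 32.2050/100) = 241.2797 kg
Chrome = Substrate * pct / 100 = 241.2797 * 8.8530 / 100 = 21.3605 kg


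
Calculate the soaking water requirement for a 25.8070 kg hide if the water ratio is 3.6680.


Formula: Water = hide_weight * ratio
Substituting: Water = 25.8070 * 3.6680
Result: 94.6601 kg


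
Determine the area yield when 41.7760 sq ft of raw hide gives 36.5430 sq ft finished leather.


Formula: Yield = finished / raw * 100
Substituting: Yield = 36.5430 / 41.7760 * 100
Result: 87.4737 %


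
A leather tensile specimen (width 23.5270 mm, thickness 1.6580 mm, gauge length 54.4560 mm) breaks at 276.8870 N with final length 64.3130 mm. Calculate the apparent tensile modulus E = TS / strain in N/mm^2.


TS = F / (w * t) = 276.8870 / (23.5270 * 1.6580) = 7.0983 N/mm^2
strain = (Lf - L0) / L0 = (64.3130 - 54.4560) / 54.4560 = 0.1810
E = TS / strain = 7.0983 / 0.1810 = 39.2150 N/mm^2


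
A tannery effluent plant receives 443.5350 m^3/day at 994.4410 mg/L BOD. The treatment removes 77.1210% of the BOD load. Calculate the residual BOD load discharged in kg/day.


Load_in = volume * conc / 1000 = 443.5350 * 994.4410 / 1000 = 441.0694 kg/day
Removed = Load_in * eff / 100 = 441.0694 * 77.1210 / 100 = 340.1571 kg/day
Load_out = Load_in - Removed = 441.0694 - 340.1571 = 100.9123 kg/day


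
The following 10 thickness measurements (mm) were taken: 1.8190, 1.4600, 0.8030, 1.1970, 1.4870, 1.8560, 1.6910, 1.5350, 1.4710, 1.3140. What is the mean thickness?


Formula: Average = sum / n
Substituting: Average = 14.6330 / 10
Result: 1.4633 mm


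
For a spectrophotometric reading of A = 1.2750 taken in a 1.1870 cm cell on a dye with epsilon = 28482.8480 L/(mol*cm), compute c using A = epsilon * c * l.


Formula: c = A / (epsilon * l)
Substituting: c = 1.2750 / (28482.8480 * 1.1870)
Result: 3.7712e-05 mol/L


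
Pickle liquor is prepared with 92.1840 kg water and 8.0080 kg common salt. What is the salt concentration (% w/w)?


Formula: Conc = salt / (water + salt) * 100
Substituting: Conc = 8.0080 / (92.1840 + 8.0080) * 100
Result: 7.9927 %


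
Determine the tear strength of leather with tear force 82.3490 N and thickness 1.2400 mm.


Formula: Tear strength = force / thickness
Substituting: Tear strength = 82.3490 / 1.2400
Result: 66.4105 N/mm


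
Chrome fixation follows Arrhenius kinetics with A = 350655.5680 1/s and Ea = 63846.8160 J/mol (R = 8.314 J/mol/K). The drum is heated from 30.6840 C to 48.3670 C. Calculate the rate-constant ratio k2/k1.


T1 = 30.6840 + 273.15 = 303.8340 K; T2 = 48.3670 + 273.15 = 321.5170 K
k1 = A * exp(-Ea/(R*T1)) = 350655.5680 * exp(-63846.8160/(8.314*303.8340)) = 3.6987e-06 1/s
k2 = A * exp(-Ea/(R*T2)) = 350655.5680 * exp(-63846.8160/(8.314*321.5170)) = 1.4851e-05 1/s
k2/k1 = 1.4851e-05 / 3.6987e-06 = 4.0152


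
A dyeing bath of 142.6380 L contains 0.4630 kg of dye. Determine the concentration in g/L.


Formula: Conc = dye_mass(kg) / volume(L) * 1000
Substituting: Conc = 0.4630 / 142.6380 * 1000
Result: 3.2460 g/L


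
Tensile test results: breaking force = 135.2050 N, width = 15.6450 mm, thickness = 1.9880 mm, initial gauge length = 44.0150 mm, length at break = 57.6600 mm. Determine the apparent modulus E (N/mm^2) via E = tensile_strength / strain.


TS = F / (w * t) = 135.2050 / (15.6450 * 1.9880) = 4.3471 N/mm^2
strain = (Lf - L0) / L0 = (57.6600 - 44.0150) / 44.0150 = 0.3100
E = TS / strain = 4.3471 / 0.3100 = 14.0226 N/mm^2


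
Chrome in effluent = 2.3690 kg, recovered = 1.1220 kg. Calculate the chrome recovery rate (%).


Formula: Recovery = recovered / input * 100
Substituting: Recovery = 1.1220 / 2.3690 * 100
Result: 47.3618 %


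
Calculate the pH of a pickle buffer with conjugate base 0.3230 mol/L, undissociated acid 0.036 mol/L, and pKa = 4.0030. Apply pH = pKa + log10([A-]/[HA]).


ratio = [A-] / [HA] = 0.3230 / 0.036 = 8.9722
log10(ratio) = 0.9529
pH = pKa + log10(ratio) = 4.0030 + 0.9529 = 4.9559


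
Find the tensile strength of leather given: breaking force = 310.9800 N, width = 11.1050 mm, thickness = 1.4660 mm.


Formula: TS = force / (width * thickness)
Substituting: TS = 310.9800 / (11.1050 * 1.4660)
Result: 19.1020 N/mm^2


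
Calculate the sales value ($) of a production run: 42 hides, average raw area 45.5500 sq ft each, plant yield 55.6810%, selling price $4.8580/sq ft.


Raw_total = N * avg_area = 42 * 45.5500 = 1913.1000 sq ft
Finished = Raw_total * yield / 100 = 1913.1000 * 55.6810 / 100 = 1065.2332 sq ft
Value = Finished * price = 1065.2332 * 4.8580 = 5174.9029 $


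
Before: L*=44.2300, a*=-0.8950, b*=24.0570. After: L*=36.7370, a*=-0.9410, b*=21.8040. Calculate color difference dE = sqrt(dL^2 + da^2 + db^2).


dL = -7.4930, da = -0.046, db = -2.2530
dE = sqrt((-7.4930)^2 + (-0.046)^2 + (-2.2530)^2) = 7.8245


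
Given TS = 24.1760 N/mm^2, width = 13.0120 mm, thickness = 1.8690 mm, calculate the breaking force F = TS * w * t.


Formula: F = TS * w * t
Substituting: F = 24.1760 * 13.0120 * 1.8690
Result: 587.9465 N


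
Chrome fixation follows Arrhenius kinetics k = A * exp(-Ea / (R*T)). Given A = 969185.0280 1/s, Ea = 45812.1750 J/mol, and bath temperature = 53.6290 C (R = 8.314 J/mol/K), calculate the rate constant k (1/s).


T_K = T_C + 273.15 = 53.6290 + 273.15 = 326.7790 K
exponent = -Ea / (R * T_K) = -45812.1750 / (8.314 * 326.7790) = -16.8623
k = A * exp(exponent) = 969185.0280 * exp(-16.8623) = 0.0460473 1/s


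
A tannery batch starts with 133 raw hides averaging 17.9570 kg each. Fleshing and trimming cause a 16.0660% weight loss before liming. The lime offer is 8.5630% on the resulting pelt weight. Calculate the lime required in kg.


Total_raw = N * avg_wt = 133 * 17.9570 = 2388.2810 kg
Substrate = Total_raw * (1 - loss/100) = 2388.2810 * (1 - 16.0660/100) = 2004.5798 kg
Lime = Substrate * pct / 100 = 2004.5798 * 8.5630 / 100 = 171.6522 kg


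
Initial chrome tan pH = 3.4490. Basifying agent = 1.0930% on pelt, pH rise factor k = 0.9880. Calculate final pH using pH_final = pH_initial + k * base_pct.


Formula: pH_final = pH_initial + k * base_pct
Substituting: pH_final = 3.4490 + 0.9880 * 1.0930
Result: 4.5289


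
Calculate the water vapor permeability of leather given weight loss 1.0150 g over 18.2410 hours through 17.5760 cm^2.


Formula: WVP = loss / (area * time)
Substituting: WVP = 1.0150 / (17.5760 * 18.2410)
Result: 0.0031659 g/(cm^2*hr)


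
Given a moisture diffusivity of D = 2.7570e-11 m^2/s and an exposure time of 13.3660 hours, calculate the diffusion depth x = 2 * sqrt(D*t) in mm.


t = 13.3660 hr * 3600 = 48117.6000 s
D * t = 2.7570e-11 * 48117.6000 = 1.3266e-06
x = 2 * sqrt(D*t) = 2 * sqrt(1.3266e-06) = 0.00230356 m = 2.3036 mm


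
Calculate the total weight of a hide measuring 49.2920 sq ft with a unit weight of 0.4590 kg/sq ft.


Formula: Weight = area * weight_per_sqft
Substituting: Weight = 49.2920 * 0.4590
Result: 22.6250 kg


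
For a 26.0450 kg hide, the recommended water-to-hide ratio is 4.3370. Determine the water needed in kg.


Formula: Water = hide_weight * ratio
Substituting: Water = 26.0450 * 4.3370
Result: 112.9572 kg


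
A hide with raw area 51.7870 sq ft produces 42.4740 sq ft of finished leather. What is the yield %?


Formula: Yield = finished / raw * 100
Substituting: Yield = 42.4740 / 51.7870 * 100
Result: 82.0167 %


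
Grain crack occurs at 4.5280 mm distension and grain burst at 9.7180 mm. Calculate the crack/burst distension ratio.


Formula: Ratio = crack / burst
Substituting: Ratio = 4.5280 / 9.7180
Result: 0.4659


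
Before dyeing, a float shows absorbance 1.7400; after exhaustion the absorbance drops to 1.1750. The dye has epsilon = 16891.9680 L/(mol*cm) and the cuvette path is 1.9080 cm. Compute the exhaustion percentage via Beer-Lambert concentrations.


c_initial = A_i / (epsilon * l) = 1.7400 / (16891.9680 * 1.9080) = 5.3987e-05 mol/L
c_final = A_f / (epsilon * l) = 1.1750 / (16891.9680 * 1.9080) = 3.6457e-05 mol/L
Exhaustion = (c_initial - c_final) / c_initial * 100 = (5.3987e-05 - 3.6457e-05) / 5.3987e-05 * 100 = 32.4713 %


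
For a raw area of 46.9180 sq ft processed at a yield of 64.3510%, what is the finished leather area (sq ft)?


Formula: finished = raw * yield / 100
Substituting: finished = 46.9180 * 64.3510 / 100
Result: 30.1922 sq ft


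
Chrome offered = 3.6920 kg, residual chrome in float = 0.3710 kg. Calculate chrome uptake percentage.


Formula: Uptake = (offered - residual) / offered * 100
Substituting: Uptake = (3.6920 - 0.3710) / 3.6920 * 100
Result: 89.9512 %


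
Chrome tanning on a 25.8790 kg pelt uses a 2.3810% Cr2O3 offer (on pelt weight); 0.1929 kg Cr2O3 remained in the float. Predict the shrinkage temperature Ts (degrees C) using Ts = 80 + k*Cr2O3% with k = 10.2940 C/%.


Offered = pelt * offer_pct / 100 = 25.8790 * 2.3810 / 100 = 0.6162 kg
Uptake = offered - residual = 0.6162 - 0.1929 = 0.4233 kg
Cr2O3% on pelt = uptake / pelt * 100 = 0.4233 / 25.8790 * 100 = 1.6356 %
Ts = 80 + k * Cr2O3% = 80 + 10.2940 * 1.6356 = 96.8369 C


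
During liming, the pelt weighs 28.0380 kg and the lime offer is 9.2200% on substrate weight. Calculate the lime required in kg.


Formula: Lime = substrate * pct / 100
Substituting: Lime = 28.0380 * 9.2200 / 100
Result: 2.5851 kg


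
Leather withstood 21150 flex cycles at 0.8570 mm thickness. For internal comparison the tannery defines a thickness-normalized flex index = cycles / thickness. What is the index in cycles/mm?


Formula: Index = cycles / thickness
Substituting: Index = 21150 / 0.8570
Result: 24679.1132 cycles/mm


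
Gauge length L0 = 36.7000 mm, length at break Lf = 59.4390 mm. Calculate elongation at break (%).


Formula: Elongation = (Lf - L0) / L0 * 100
Substituting: Elongation = (59.4390 - 36.7000) / 36.7000 * 100
Result: 61.9591 %


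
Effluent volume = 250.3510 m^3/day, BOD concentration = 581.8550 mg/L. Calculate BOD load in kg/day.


Formula: BOD_load = volume * conc / 1000
Substituting: BOD_load = 250.3510 * 581.8550 / 1000
Result: 145.6680 kg/day


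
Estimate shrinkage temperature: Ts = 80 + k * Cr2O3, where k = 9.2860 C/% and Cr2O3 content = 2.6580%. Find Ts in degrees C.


Formula: Ts = 80 + k * Cr2O3
Substituting: Ts = 80 + 9.2860 * 2.6580
Result: 104.6822 C


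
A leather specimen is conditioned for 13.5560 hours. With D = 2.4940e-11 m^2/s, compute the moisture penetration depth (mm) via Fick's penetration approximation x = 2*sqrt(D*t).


t = 13.5560 hr * 3600 = 48801.6000 s
D * t = 2.4940e-11 * 48801.6000 = 1.2171e-06
x = 2 * sqrt(D*t) = 2 * sqrt(1.2171e-06) = 0.00220646 m = 2.2065 mm


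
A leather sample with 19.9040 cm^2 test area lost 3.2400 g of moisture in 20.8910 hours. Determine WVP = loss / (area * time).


Formula: WVP = loss / (area * time)
Substituting: WVP = 3.2400 / (19.9040 * 20.8910)
Result: 0.00779194 g/(cm^2*hr)


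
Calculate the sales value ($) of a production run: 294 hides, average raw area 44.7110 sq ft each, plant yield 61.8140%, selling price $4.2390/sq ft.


Raw_total = N * avg_area = 294 * 44.7110 = 13145.0340 sq ft
Finished = Raw_total * yield / 100 = 13145.0340 * 61.8140 / 100 = 8125.4713 sq ft
Value = Finished * price = 8125.4713 * 4.2390 = 34443.8729 $


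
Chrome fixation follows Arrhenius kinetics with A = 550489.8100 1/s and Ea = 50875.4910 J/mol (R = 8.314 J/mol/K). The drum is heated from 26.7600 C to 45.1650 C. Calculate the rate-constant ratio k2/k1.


T1 = 26.7600 + 273.15 = 299.9100 K; T2 = 45.1650 + 273.15 = 318.3150 K
k1 = A * exp(-Ea/(R*T1)) = 550489.8100 * exp(-50875.4910/(8.314*299.9100)) = 7.5781e-04 1/s
k2 = A * exp(-Ea/(R*T2)) = 550489.8100 * exp(-50875.4910/(8.314*318.3150)) = 0.00246556 1/s
k2/k1 = 0.00246556 / 7.5781e-04 = 3.2535


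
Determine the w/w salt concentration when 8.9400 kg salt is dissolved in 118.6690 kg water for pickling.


Formula: Conc = salt / (water + salt) * 100
Substituting: Conc = 8.9400 / (118.6690 + 8.9400) * 100
Result: 7.0058 %


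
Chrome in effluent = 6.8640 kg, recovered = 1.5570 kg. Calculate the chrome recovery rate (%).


Formula: Recovery = recovered / input * 100
Substituting: Recovery = 1.5570 / 6.8640 * 100
Result: 22.6836 %


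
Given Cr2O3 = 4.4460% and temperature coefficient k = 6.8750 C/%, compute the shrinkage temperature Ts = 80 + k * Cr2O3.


Formula: Ts = 80 + k * Cr2O3
Substituting: Ts = 80 + 6.8750 * 4.4460
Result: 110.5662 C


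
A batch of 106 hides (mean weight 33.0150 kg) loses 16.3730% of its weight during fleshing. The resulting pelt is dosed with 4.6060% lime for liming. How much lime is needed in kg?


Total_raw = N * avg_wt = 106 * 33.0150 = 3499.5900 kg
Substrate = Total_raw * (1 - loss/100) = 3499.5900 * (1 - 16.3730/100) = 2926.6021 kg
Lime = Substrate * pct / 100 = 2926.6021 * 4.6060 / 100 = 134.7993 kg


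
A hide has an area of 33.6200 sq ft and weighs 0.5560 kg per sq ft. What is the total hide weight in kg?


Formula: Weight = area * weight_per_sqft
Substituting: Weight = 33.6200 * 0.5560
Result: 18.6927 kg


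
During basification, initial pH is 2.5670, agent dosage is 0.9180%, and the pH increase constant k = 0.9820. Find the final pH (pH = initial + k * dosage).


Formula: pH_final = pH_initial + k * base_pct
Substituting: pH_final = 2.5670 + 0.9820 * 0.9180
Result: 3.4685


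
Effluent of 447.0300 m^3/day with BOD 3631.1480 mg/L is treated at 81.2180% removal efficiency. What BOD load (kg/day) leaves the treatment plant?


Load_in = volume * conc / 1000 = 447.0300 * 3631.1480 / 1000 = 1623.2321 kg/day
Removed = Load_in * eff / 100 = 1623.2321 * 81.2180 / 100 = 1318.3566 kg/day
Load_out = Load_in - Removed = 1623.2321 - 1318.3566 = 304.8755 kg/day


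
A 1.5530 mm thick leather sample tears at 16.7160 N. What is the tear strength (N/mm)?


Formula: Tear strength = force / thickness
Substituting: Tear strength = 16.7160 / 1.5530
Result: 10.7637 N/mm


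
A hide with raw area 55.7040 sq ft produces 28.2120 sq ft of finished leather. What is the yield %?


Formula: Yield = finished / raw * 100
Substituting: Yield = 28.2120 / 55.7040 * 100
Result: 50.6463 %


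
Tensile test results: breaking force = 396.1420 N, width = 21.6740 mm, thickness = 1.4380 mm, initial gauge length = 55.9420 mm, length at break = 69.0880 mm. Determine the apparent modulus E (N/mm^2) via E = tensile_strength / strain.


TS = F / (w * t) = 396.1420 / (21.6740 * 1.4380) = 12.7102 N/mm^2
strain = (Lf - L0) / L0 = (69.0880 - 55.9420) / 55.9420 = 0.2350
E = TS / strain = 12.7102 / 0.2350 = 54.0875 N/mm^2


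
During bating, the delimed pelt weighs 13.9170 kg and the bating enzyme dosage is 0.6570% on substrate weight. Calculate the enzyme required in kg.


Formula: Enzyme = substrate * pct / 100
Substituting: Enzyme = 13.9170 * 0.6570 / 100
Result: 0.0914347 kg


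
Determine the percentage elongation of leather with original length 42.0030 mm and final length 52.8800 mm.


Formula: Elongation = (Lf - L0) / L0 * 100
Substituting: Elongation = (52.8800 - 42.0030) / 42.0030 * 100
Result: 25.8958 %


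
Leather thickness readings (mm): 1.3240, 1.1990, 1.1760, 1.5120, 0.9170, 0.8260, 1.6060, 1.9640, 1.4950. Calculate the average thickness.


Formula: Average = sum / n
Substituting: Average = 12.0190 / 9
Result: 1.3354 mm


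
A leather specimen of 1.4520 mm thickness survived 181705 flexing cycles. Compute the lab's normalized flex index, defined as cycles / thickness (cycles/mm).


Formula: Index = cycles / thickness
Substituting: Index = 181705 / 1.4520
Result: 125141.1846 cycles/mm


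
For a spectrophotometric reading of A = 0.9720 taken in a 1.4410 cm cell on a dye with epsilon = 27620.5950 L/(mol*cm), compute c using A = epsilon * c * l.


Formula: c = A / (epsilon * l)
Substituting: c = 0.9720 / (27620.5950 * 1.4410)
Result: 2.4421e-05 mol/L


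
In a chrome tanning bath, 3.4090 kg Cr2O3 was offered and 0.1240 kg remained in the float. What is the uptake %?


Formula: Uptake = (offered - residual) / offered * 100
Substituting: Uptake = (3.4090 - 0.1240) / 3.4090 * 100
Result: 96.3626 %


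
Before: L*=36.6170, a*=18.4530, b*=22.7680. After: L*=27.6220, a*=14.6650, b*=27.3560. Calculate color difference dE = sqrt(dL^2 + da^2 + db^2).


dL = -8.9950, da = -3.7880, db = 4.5880
dE = sqrt((-8.9950)^2 + (-3.7880)^2 + 4.5880^2) = 10.7847


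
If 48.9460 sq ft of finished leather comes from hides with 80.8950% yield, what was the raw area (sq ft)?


Formula: raw = finished * 100 / yield
Substituting: raw = 48.9460 * 100 / 80.8950
Result: 60.5056 sq ft


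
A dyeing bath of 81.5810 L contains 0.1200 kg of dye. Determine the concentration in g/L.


Formula: Conc = dye_mass(kg) / volume(L) * 1000
Substituting: Conc = 0.1200 / 81.5810 * 1000
Result: 1.4709 g/L


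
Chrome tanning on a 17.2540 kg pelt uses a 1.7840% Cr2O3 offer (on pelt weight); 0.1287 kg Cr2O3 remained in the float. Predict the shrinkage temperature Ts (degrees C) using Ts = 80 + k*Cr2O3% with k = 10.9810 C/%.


Offered = pelt * offer_pct / 100 = 17.2540 * 1.7840 / 100 = 0.3078 kg
Uptake = offered - residual = 0.3078 - 0.1287 = 0.1791 kg
Cr2O3% on pelt = uptake / pelt * 100 = 0.1791 / 17.2540 * 100 = 1.0381 %
Ts = 80 + k * Cr2O3% = 80 + 10.9810 * 1.0381 = 91.3992 C


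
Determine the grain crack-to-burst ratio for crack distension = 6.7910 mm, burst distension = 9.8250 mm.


Formula: Ratio = crack / burst
Substituting: Ratio = 6.7910 / 9.8250
Result: 0.6912


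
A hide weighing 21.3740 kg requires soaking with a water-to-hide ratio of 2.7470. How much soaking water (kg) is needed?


Formula: Water = hide_weight * ratio
Substituting: Water = 21.3740 * 2.7470
Result: 58.7144 kg


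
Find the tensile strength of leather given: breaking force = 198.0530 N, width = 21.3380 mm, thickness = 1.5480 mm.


Formula: TS = force / (width * thickness)
Substituting: TS = 198.0530 / (21.3380 * 1.5480)
Result: 5.9959 N/mm^2


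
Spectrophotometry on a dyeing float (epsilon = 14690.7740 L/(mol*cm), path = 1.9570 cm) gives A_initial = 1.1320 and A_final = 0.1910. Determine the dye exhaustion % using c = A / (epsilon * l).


c_initial = A_i / (epsilon * l) = 1.1320 / (14690.7740 * 1.9570) = 3.9374e-05 mol/L
c_final = A_f / (epsilon * l) = 0.1910 / (14690.7740 * 1.9570) = 6.6435e-06 mol/L
Exhaustion = (c_initial - c_final) / c_initial * 100 = (3.9374e-05 - 6.6435e-06) / 3.9374e-05 * 100 = 83.1272 %


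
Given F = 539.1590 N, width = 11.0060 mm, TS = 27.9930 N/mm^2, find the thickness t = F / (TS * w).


Formula: t = F / (TS * w)
Substituting: t = 539.1590 / (27.9930 * 11.0060)
Result: 1.7500 mm


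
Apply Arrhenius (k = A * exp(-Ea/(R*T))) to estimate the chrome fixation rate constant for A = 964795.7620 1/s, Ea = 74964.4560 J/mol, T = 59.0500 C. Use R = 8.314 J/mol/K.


T_K = T_C + 273.15 = 59.0500 + 273.15 = 332.2000 K
exponent = -Ea / (R * T_K) = -74964.4560 / (8.314 * 332.2000) = -27.1422
k = A * exp(exponent) = 964795.7620 * exp(-27.1422) = 1.5729e-06 1/s


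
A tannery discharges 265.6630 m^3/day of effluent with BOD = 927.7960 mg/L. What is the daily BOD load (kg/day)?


Formula: BOD_load = volume * conc / 1000
Substituting: BOD_load = 265.6630 * 927.7960 / 1000
Result: 246.4811 kg/day


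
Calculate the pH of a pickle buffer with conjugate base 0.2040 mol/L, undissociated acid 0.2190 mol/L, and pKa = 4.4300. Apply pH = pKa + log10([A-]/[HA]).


ratio = [A-] / [HA] = 0.2040 / 0.2190 = 0.9315
log10(ratio) = -0.0308139
pH = pKa + log10(ratio) = 4.4300 - 0.0308139 = 4.3992


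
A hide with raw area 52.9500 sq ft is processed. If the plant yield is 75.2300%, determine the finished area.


Formula: finished = raw * yield / 100
Substituting: finished = 52.9500 * 75.2300 / 100
Result: 39.8343 sq ft


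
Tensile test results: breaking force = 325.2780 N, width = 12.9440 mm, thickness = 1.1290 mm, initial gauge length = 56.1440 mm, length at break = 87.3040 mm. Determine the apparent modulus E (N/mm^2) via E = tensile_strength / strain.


TS = F / (w * t) = 325.2780 / (12.9440 * 1.1290) = 22.2583 N/mm^2
strain = (Lf - L0) / L0 = (87.3040 - 56.1440) / 56.1440 = 0.5550
E = TS / strain = 22.2583 / 0.5550 = 40.1050 N/mm^2


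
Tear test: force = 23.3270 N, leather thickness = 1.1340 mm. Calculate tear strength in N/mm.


Formula: Tear strength = force / thickness
Substituting: Tear strength = 23.3270 / 1.1340
Result: 20.5705 N/mm


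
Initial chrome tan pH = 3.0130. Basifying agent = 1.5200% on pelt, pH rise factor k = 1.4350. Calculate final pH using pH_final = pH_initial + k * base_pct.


Formula: pH_final = pH_initial + k * base_pct
Substituting: pH_final = 3.0130 + 1.4350 * 1.5200
Result: 5.1942


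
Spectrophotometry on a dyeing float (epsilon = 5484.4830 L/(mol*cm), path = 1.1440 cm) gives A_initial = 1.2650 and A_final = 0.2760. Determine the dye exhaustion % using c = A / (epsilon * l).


c_initial = A_i / (epsilon * l) = 1.2650 / (5484.4830 * 1.1440) = 2.0162e-04 mol/L
c_final = A_f / (epsilon * l) = 0.2760 / (5484.4830 * 1.1440) = 4.3989e-05 mol/L
Exhaustion = (c_initial - c_final) / c_initial * 100 = (2.0162e-04 - 4.3989e-05) / 2.0162e-04 * 100 = 78.1818 %


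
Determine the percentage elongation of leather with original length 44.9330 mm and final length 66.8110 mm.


Formula: Elongation = (Lf - L0) / L0 * 100
Substituting: Elongation = (66.8110 - 44.9330) / 44.9330 * 100
Result: 48.6903 %


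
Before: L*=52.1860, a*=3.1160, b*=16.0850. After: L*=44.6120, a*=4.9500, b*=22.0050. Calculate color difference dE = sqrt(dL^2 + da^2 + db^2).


dL = -7.5740, da = 1.8340, db = 5.9200
dE = sqrt((-7.5740)^2 + 1.8340^2 + 5.9200^2) = 9.7865


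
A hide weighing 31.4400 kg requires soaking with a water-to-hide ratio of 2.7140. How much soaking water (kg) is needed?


Formula: Water = hide_weight * ratio
Substituting: Water = 31.4400 * 2.7140
Result: 85.3282 kg


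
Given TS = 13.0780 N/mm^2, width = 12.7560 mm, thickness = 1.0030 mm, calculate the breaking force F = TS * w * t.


Formula: F = TS * w * t
Substituting: F = 13.0780 * 12.7560 * 1.0030
Result: 167.3234 N


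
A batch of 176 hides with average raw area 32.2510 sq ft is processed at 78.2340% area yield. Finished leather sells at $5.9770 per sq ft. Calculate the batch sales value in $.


Raw_total = N * avg_area = 176 * 32.2510 = 5676.1760 sq ft
Finished = Raw_total * yield / 100 = 5676.1760 * 78.2340 / 100 = 4440.6995 sq ft
Value = Finished * price = 4440.6995 * 5.9770 = 26542.0611 $


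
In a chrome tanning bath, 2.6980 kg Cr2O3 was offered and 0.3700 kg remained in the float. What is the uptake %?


Formula: Uptake = (offered - residual) / offered * 100
Substituting: Uptake = (2.6980 - 0.3700) / 2.6980 * 100
Result: 86.2861 %


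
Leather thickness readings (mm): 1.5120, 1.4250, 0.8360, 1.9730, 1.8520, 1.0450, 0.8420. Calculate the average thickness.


Formula: Average = sum / n
Substituting: Average = 9.4850 / 7
Result: 1.3550 mm


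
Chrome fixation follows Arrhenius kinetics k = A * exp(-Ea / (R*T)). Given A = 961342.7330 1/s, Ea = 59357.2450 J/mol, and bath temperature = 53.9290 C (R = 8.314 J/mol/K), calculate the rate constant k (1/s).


T_K = T_C + 273.15 = 53.9290 + 273.15 = 327.0790 K
exponent = -Ea / (R * T_K) = -59357.2450 / (8.314 * 327.0790) = -21.8279
k = A * exp(exponent) = 961342.7330 * exp(-21.8279) = 3.1854e-04 1/s


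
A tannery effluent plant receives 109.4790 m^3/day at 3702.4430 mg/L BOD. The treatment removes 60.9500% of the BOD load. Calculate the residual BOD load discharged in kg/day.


Load_in = volume * conc / 1000 = 109.4790 * 3702.4430 / 1000 = 405.3398 kg/day
Removed = Load_in * eff / 100 = 405.3398 * 60.9500 / 100 = 247.0546 kg/day
Load_out = Load_in - Removed = 405.3398 - 247.0546 = 158.2852 kg/day
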